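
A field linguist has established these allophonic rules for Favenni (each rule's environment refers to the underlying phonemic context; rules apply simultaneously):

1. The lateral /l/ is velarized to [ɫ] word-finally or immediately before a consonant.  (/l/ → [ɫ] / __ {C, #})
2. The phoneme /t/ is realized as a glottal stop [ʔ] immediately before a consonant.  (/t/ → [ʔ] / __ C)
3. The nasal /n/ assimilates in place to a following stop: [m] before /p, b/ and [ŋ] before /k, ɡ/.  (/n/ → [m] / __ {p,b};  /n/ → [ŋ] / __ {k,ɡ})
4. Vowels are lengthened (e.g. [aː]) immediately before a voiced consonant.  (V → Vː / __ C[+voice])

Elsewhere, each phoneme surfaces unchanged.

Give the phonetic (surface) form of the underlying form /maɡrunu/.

/m/ — not in any rule's target class → [m].
/a/ (between /m/ and /ɡ/): before a voiced consonant, so rule 4 applies → [aː].
/ɡ/ stays [ɡ].
/r/ (between /ɡ/ and /u/): no rule targets it → [r].
/u/ — between /r/ and /n/, before a voiced consonant — surfaces as [uː] (rule 4).
/n/ (between /u/ and /u/): rule 3 targets it, but not before a labial or velar stop → unchanged [n].
/u/ (word-final): rule 4 targets it, but not before a voiced consonant → unchanged [u].

[maːɡruːnu]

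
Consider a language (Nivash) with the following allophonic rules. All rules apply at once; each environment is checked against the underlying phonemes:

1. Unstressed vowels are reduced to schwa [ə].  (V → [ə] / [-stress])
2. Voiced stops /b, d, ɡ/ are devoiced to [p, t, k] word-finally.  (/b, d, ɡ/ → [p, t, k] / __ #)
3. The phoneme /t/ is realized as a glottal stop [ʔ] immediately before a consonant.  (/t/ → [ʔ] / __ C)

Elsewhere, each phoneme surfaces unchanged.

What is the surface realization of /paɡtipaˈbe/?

/p/ (word-initial): no rule targets it → [p].
/a/ meets the environment for rule 1 (in an unstressed syllable) → [ə].
/ɡ/ (between /a/ and /t/) fails the environment for rule 2, so it stays [ɡ].
/t/ (between /ɡ/ and /i/) is in the target of rule 3 but the environment (immediately before a consonant) is not met → [t].
/i/ — between /t/ and /p/, in an unstressed syllable — surfaces as [ə] (rule 1).
/p/ (between /i/ and /a/): no rule targets it → [p].
Rule 1 applies to /a/ (between /p/ and /b/: in an unstressed syllable) → [ə].
/b/ — between /a/ and /e/; rule 2 does not apply here → [b].
/e/ (word-final) fails the environment for rule 1, so it stays [e].

[pəɡtəpəˈbe]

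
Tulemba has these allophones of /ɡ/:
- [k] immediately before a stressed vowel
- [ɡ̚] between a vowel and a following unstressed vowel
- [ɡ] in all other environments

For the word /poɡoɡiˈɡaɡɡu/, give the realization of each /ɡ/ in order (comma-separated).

Occurrence 1 (position 3): between a vowel and a following unstressed vowel → [ɡ̚].
Occurrence 2 (position 5): between a vowel and a following unstressed vowel → [ɡ̚].
Occurrence 3 (position 7): immediately before a stressed vowel → [k].
Occurrence 4 (position 9): no conditioning environment matches → elsewhere allophone [ɡ].
Occurrence 5 (position 10): no conditioning environment matches → elsewhere allophone [ɡ].

[ɡ̚], [ɡ̚], [k], [ɡ], [ɡ]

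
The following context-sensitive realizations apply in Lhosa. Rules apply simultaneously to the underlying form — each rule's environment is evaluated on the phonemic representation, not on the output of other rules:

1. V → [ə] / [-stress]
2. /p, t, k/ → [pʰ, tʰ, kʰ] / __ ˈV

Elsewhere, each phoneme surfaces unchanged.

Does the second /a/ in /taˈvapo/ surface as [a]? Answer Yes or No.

Yes

/a/ (between /v/ and /p/) is in the target of rule 1 but the environment (in an unstressed syllable) is not met → [a].
The actual realization is [a], which matches [a].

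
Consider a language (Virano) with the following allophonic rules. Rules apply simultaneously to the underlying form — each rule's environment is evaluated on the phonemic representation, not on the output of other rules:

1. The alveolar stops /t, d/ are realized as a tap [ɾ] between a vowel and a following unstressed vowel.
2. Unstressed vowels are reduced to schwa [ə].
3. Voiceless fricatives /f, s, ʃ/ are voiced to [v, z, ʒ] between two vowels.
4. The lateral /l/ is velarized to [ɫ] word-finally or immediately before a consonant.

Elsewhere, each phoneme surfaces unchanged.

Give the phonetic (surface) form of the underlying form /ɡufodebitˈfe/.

[ɡəvəɾəbətˈfe]

/ɡ/ stays [ɡ].
Rule 2 applies to /u/ (between /ɡ/ and /f/: in an unstressed syllable) → [ə].
Rule 3 applies to /f/ (between /u/ and /o/: between two vowels) → [v].
/o/ meets the environment for rule 2 (in an unstressed syllable) → [ə].
/d/ meets the environment for rule 1 (between a vowel and a following unstressed vowel) → [ɾ].
Rule 2 applies to /e/ (between /d/ and /b/: in an unstressed syllable) → [ə].
/b/ (between /e/ and /i/): no rule targets it → [b].
/i/ (between /b/ and /t/) occurs in an unstressed syllable → [ə] by rule 2.
/t/ (between /i/ and /f/) is in the target of rule 1 but the environment (between a vowel and a following unstressed vowel) is not met → [t].
/f/ (between /t/ and /e/): rule 3 targets it, but not between two vowels → unchanged [f].
/e/ (word-final): rule 2 targets it, but not in an unstressed syllable → unchanged [e].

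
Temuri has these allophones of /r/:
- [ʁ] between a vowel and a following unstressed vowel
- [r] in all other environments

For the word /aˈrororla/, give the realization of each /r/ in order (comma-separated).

[r], [ʁ], [r]

Occurrence 1 (position 2): no conditioning environment matches → elsewhere allophone [r].
Occurrence 2 (position 4): between a vowel and a following unstressed vowel → [ʁ].
Occurrence 3 (position 6): no conditioning environment matches → elsewhere allophone [r].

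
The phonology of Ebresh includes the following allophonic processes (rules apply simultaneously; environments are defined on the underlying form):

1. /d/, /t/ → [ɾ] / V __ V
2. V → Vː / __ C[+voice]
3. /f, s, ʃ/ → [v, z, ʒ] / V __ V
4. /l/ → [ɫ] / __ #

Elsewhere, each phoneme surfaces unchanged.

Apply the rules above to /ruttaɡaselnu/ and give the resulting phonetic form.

[ruttaːɡazeːlnu]

/r/ stays [r].
/u/ (between /r/ and /t/) fails the environment for rule 2, so it stays [u].
/t/ — between /u/ and /t/; rule 1 does not apply here → [t].
/t/ (between /t/ and /a/) fails the environment for rule 1, so it stays [t].
/a/ — between /t/ and /ɡ/, before a voiced consonant — surfaces as [aː] (rule 2).
/ɡ/ (between /a/ and /a/): no rule targets it → [ɡ].
/a/ (between /ɡ/ and /s/) fails the environment for rule 2, so it stays [a].
/s/ — between /a/ and /e/, between two vowels — surfaces as [z] (rule 3).
/e/ — between /s/ and /l/, before a voiced consonant — surfaces as [eː] (rule 2).
/l/ (between /e/ and /n/) fails the environment for rule 4, so it stays [l].
/n/ (between /l/ and /u/) is unaffected → [n].
/u/ (word-final) fails the environment for rule 2, so it stays [u].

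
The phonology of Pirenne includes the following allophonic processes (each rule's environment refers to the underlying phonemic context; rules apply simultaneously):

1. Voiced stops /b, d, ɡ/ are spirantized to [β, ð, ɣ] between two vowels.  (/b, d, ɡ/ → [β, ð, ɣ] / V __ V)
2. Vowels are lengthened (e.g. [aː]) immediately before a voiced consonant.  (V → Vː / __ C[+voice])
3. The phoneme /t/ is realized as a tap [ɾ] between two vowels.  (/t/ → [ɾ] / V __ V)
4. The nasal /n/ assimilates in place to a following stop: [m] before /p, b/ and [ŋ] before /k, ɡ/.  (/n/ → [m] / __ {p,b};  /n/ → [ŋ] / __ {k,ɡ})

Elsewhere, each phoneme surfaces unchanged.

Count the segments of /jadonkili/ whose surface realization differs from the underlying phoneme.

Segments that undergo a rule: /a/ → [aː] (rule 2); /d/ → [ð] (rule 1); /o/ → [oː] (rule 2); /n/ → [ŋ] (rule 4); /i/ → [iː] (rule 2).
All other segments surface unchanged.

5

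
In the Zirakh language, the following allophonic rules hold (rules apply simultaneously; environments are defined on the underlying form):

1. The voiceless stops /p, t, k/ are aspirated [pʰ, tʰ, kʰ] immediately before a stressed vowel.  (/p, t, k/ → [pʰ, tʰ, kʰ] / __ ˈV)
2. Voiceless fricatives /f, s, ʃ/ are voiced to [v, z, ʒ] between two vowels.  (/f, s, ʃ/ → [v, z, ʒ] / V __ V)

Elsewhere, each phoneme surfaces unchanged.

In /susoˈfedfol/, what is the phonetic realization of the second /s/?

[z]

/s/ (between /u/ and /o/): between two vowels, so rule 2 applies → [z].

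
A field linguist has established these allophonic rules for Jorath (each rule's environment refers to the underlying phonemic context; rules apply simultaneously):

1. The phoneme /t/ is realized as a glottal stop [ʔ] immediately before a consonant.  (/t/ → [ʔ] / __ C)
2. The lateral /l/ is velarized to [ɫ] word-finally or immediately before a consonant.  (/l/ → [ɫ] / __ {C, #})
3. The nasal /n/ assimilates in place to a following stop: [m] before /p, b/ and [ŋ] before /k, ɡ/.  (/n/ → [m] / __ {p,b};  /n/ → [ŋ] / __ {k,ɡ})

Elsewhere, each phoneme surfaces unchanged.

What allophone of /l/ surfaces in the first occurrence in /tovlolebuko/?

[l]

/l/ (between /v/ and /o/) fails the environment for rule 2, so it stays [l].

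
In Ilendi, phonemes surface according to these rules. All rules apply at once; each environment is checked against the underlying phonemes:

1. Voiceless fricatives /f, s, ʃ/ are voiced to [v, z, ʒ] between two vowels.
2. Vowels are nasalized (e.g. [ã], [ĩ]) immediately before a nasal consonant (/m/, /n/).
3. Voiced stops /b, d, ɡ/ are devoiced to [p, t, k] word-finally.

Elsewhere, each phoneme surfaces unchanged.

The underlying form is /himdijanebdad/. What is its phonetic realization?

[hĩmdijãnebdat]

/h/ — not in any rule's target class → [h].
/i/ (between /h/ and /m/) occurs before a nasal consonant → [ĩ] by rule 2.
/m/ stays [m].
/d/ (between /m/ and /i/): rule 3 targets it, but not word-finally → unchanged [d].
/i/ — between /d/ and /j/; rule 2 does not apply here → [i].
/j/ stays [j].
/a/ (between /j/ and /n/) occurs before a nasal consonant → [ã] by rule 2.
/n/ (between /a/ and /e/): no rule targets it → [n].
/e/ (between /n/ and /b/) fails the environment for rule 2, so it stays [e].
/b/ — between /e/ and /d/; rule 3 does not apply here → [b].
/d/ (between /b/ and /a/): rule 3 targets it, but not word-finally → unchanged [d].
/a/ (between /d/ and /d/) fails the environment for rule 2, so it stays [a].
Rule 3 applies to /d/ (word-final: word-finally) → [t].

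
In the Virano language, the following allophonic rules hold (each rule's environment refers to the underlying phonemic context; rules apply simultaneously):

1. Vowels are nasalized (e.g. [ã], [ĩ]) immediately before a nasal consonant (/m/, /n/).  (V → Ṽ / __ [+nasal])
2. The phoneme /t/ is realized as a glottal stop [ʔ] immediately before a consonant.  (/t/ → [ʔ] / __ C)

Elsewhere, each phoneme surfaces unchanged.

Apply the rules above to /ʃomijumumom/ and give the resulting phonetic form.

/o/ (between /ʃ/ and /m/): before a nasal consonant, so rule 1 applies → [õ].
/i/ (between /m/ and /j/) fails the environment for rule 1, so it stays [i].
/u/ (between /j/ and /m/): before a nasal consonant, so rule 1 applies → [ũ].
Rule 1 applies to /u/ (between /m/ and /m/: before a nasal consonant) → [ũ].
Rule 1 applies to /o/ (between /m/ and /m/: before a nasal consonant) → [õ].

[ʃõmijũmũmõm]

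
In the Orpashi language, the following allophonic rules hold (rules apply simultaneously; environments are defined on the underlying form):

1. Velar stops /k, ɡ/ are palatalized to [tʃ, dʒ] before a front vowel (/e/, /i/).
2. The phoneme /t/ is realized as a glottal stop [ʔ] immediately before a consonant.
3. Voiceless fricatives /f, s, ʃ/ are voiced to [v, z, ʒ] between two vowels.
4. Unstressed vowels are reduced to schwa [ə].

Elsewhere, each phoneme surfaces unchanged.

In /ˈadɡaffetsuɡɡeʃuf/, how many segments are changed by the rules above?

8

Segments that undergo a rule: /a/ → [ə] (rule 4); /e/ → [ə] (rule 4); /t/ → [ʔ] (rule 2); /u/ → [ə] (rule 4); /ɡ/ → [dʒ] (rule 1); /e/ → [ə] (rule 4); /ʃ/ → [ʒ] (rule 3); /u/ → [ə] (rule 4).
All other segments surface unchanged.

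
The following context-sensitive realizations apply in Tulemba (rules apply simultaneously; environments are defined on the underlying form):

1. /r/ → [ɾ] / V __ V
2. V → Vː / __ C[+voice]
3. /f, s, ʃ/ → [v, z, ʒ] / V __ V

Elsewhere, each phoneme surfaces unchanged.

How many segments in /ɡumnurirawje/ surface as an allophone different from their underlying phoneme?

6

Segments that undergo a rule: /u/ → [uː] (rule 2); /u/ → [uː] (rule 2); /r/ → [ɾ] (rule 1); /i/ → [iː] (rule 2); /r/ → [ɾ] (rule 1); /a/ → [aː] (rule 2).
All other segments surface unchanged.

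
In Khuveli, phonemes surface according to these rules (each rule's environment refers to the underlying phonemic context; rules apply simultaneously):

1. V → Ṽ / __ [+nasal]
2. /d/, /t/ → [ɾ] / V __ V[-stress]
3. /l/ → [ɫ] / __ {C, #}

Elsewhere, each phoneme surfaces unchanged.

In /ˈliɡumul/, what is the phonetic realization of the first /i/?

/i/ — between /l/ and /ɡ/; rule 1 does not apply here → [i].

[i]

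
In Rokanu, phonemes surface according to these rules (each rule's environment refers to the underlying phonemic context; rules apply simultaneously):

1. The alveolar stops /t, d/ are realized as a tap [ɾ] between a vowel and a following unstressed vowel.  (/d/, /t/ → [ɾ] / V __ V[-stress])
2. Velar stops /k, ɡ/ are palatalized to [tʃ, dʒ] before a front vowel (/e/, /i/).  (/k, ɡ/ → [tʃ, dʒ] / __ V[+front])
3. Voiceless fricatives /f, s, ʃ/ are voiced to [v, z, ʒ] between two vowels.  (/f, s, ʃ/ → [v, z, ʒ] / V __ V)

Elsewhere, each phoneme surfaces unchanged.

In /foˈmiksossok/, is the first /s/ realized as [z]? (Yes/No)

/s/ (between /k/ and /o/) fails the environment for rule 3, so it stays [s].
The actual realization is [s], not [z].

No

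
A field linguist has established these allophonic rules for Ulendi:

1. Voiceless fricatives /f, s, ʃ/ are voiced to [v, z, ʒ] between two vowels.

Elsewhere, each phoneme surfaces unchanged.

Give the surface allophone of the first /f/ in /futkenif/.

[f]

/f/ (word-initial): rule 1 targets it, but not between two vowels → unchanged [f].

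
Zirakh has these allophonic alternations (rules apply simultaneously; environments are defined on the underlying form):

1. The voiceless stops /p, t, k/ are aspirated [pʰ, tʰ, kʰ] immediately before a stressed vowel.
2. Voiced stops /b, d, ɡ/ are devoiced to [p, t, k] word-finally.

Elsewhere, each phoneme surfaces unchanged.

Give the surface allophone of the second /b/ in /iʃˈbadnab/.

/b/ — word-final, word-finally — surfaces as [p] (rule 2).

[p]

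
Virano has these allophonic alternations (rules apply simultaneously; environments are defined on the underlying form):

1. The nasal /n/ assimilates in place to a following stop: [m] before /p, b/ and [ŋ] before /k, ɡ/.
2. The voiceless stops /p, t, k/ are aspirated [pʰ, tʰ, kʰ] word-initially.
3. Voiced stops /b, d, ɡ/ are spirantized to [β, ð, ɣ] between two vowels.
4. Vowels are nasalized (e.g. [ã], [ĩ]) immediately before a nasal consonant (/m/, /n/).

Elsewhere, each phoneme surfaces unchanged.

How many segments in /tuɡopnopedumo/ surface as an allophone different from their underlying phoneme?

Segments that undergo a rule: /t/ → [tʰ] (rule 2); /ɡ/ → [ɣ] (rule 3); /d/ → [ð] (rule 3); /u/ → [ũ] (rule 4).
All other segments surface unchanged.

4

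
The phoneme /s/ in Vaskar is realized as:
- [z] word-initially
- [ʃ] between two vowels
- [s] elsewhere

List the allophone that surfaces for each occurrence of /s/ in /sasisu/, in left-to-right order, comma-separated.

Occurrence 1 (position 1): word-initially → [z].
Occurrence 2 (position 3): between two vowels → [ʃ].
Occurrence 3 (position 5): between two vowels → [ʃ].

[z], [ʃ], [ʃ]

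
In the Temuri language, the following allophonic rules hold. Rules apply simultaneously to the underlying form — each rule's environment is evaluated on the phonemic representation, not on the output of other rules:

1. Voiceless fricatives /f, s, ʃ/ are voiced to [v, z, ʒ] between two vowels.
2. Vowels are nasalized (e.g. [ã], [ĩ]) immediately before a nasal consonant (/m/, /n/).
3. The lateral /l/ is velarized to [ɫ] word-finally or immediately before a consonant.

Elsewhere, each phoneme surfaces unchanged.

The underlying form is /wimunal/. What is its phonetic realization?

/w/ (word-initial) is unaffected → [w].
/i/ (between /w/ and /m/) occurs before a nasal consonant → [ĩ] by rule 2.
/m/ (between /i/ and /u/) is unaffected → [m].
Rule 2 applies to /u/ (between /m/ and /n/: before a nasal consonant) → [ũ].
/n/ stays [n].
/a/ (between /n/ and /l/) fails the environment for rule 2, so it stays [a].
/l/ (word-final) occurs word-finally or immediately before a consonant → [ɫ] by rule 3.

[wĩmũnaɫ]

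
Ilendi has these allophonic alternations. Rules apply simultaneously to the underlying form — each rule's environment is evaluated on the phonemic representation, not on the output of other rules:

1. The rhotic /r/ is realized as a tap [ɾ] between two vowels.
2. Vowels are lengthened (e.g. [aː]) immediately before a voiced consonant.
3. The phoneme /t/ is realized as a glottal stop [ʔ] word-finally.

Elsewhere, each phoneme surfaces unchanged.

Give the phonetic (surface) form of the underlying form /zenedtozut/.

[zeːneːdtoːzuʔ]

/e/ (between /z/ and /n/): before a voiced consonant, so rule 2 applies → [eː].
/e/ (between /n/ and /d/) occurs before a voiced consonant → [eː] by rule 2.
/t/ (between /d/ and /o/): rule 3 targets it, but not word-finally → unchanged [t].
/o/ (between /t/ and /z/): before a voiced consonant, so rule 2 applies → [oː].
/u/ (between /z/ and /t/): rule 2 targets it, but not before a voiced consonant → unchanged [u].
/t/ meets the environment for rule 3 (word-finally) → [ʔ].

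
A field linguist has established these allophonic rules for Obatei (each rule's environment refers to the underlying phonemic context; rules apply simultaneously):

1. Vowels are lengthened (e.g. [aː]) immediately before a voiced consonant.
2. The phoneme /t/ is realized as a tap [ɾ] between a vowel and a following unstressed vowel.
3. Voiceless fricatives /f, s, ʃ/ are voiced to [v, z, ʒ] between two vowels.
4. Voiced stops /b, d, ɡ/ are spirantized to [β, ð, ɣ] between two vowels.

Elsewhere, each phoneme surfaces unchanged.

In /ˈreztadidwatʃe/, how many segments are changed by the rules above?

4

Segments that undergo a rule: /e/ → [eː] (rule 1); /a/ → [aː] (rule 1); /d/ → [ð] (rule 4); /i/ → [iː] (rule 1).
All other segments surface unchanged.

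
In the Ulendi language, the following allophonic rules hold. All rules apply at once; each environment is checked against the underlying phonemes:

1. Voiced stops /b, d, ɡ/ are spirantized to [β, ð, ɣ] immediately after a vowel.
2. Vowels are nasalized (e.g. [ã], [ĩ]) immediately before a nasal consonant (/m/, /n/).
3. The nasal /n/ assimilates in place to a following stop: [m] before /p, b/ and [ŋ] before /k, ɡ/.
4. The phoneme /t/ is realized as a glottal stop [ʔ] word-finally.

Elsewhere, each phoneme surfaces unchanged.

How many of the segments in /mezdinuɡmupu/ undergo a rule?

2

Segments that undergo a rule: /i/ → [ĩ] (rule 2); /ɡ/ → [ɣ] (rule 1).
All other segments surface unchanged.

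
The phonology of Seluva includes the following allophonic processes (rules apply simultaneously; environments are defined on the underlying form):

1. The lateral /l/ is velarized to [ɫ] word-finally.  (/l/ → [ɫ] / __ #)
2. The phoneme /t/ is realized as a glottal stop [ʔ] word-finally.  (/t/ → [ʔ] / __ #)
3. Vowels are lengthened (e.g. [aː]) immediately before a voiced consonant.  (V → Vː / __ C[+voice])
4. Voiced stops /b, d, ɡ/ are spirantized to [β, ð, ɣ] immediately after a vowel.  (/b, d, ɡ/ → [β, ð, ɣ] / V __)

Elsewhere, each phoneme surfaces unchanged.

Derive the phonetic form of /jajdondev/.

[jaːjdoːndeːv]

Rule 3 applies to /a/ (between /j/ and /j/: before a voiced consonant) → [aː].
/d/ — between /j/ and /o/; rule 4 does not apply here → [d].
Rule 3 applies to /o/ (between /d/ and /n/: before a voiced consonant) → [oː].
/d/ — between /n/ and /e/; rule 4 does not apply here → [d].
/e/ meets the environment for rule 3 (before a voiced consonant) → [eː].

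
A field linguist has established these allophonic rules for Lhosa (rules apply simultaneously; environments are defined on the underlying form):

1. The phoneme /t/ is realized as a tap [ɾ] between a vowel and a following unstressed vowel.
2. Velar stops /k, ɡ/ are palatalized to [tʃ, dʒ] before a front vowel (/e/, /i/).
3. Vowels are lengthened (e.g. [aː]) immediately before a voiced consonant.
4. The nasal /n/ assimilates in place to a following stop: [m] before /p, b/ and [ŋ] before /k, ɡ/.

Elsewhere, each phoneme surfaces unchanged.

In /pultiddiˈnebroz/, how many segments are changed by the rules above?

Segments that undergo a rule: /u/ → [uː] (rule 3); /i/ → [iː] (rule 3); /i/ → [iː] (rule 3); /e/ → [eː] (rule 3); /o/ → [oː] (rule 3).
All other segments surface unchanged.

5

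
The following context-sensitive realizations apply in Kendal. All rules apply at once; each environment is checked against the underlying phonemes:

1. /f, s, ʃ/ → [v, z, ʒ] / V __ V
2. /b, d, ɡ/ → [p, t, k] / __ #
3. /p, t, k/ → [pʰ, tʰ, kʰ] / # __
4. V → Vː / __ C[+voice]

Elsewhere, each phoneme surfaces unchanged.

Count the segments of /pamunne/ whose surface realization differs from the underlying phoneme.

3

Segments that undergo a rule: /p/ → [pʰ] (rule 3); /a/ → [aː] (rule 4); /u/ → [uː] (rule 4).
All other segments surface unchanged.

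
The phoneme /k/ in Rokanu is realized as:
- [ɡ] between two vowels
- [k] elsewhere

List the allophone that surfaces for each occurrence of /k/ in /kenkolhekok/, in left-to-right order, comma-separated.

[k], [k], [ɡ], [k]

Occurrence 1 (position 1): no conditioning environment matches → elsewhere allophone [k].
Occurrence 2 (position 4): no conditioning environment matches → elsewhere allophone [k].
Occurrence 3 (position 9): between two vowels → [ɡ].
Occurrence 4 (position 11): no conditioning environment matches → elsewhere allophone [k].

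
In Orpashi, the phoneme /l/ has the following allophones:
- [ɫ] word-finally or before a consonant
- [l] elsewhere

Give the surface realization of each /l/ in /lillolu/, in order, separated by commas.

Occurrence 1 (position 1): no conditioning environment matches → elsewhere allophone [l].
Occurrence 2 (position 3): word-finally or before a consonant → [ɫ].
Occurrence 3 (position 4): no conditioning environment matches → elsewhere allophone [l].
Occurrence 4 (position 6): no conditioning environment matches → elsewhere allophone [l].

[l], [ɫ], [l], [l]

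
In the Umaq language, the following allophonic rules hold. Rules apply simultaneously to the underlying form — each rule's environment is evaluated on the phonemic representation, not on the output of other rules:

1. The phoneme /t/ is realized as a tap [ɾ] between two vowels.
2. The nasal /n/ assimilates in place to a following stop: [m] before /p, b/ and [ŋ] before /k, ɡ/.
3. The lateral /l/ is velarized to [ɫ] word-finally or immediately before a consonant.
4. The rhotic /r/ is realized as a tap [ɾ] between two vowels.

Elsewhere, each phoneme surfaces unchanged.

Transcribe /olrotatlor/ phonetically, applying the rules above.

[oɫroɾatlor]

/o/ (word-initial): no rule targets it → [o].
/l/ — between /o/ and /r/, word-finally or immediately before a consonant — surfaces as [ɫ] (rule 3).
/r/ (between /l/ and /o/) fails the environment for rule 4, so it stays [r].
/o/ (between /r/ and /t/) is unaffected → [o].
/t/ (between /o/ and /a/): between two vowels, so rule 1 applies → [ɾ].
/a/ (between /t/ and /t/): no rule targets it → [a].
/t/ (between /a/ and /l/): rule 1 targets it, but not between two vowels → unchanged [t].
/l/ (between /t/ and /o/) fails the environment for rule 3, so it stays [l].
/o/ stays [o].
/r/ — word-final; rule 4 does not apply here → [r].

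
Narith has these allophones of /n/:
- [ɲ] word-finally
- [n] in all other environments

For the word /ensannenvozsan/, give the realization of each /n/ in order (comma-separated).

Occurrence 1 (position 2): no conditioning environment matches → elsewhere allophone [n].
Occurrence 2 (position 5): no conditioning environment matches → elsewhere allophone [n].
Occurrence 3 (position 6): no conditioning environment matches → elsewhere allophone [n].
Occurrence 4 (position 8): no conditioning environment matches → elsewhere allophone [n].
Occurrence 5 (position 14): word-finally → [ɲ].

[n], [n], [n], [n], [ɲ]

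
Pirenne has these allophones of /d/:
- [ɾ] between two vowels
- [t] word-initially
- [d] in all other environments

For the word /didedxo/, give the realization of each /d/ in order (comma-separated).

[t], [ɾ], [d]

Occurrence 1 (position 1): word-initially → [t].
Occurrence 2 (position 3): between two vowels → [ɾ].
Occurrence 3 (position 5): no conditioning environment matches → elsewhere allophone [d].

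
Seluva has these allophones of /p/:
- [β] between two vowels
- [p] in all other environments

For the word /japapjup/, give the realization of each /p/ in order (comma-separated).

[β], [p], [p]

Occurrence 1 (position 3): between two vowels → [β].
Occurrence 2 (position 5): no conditioning environment matches → elsewhere allophone [p].
Occurrence 3 (position 8): no conditioning environment matches → elsewhere allophone [p].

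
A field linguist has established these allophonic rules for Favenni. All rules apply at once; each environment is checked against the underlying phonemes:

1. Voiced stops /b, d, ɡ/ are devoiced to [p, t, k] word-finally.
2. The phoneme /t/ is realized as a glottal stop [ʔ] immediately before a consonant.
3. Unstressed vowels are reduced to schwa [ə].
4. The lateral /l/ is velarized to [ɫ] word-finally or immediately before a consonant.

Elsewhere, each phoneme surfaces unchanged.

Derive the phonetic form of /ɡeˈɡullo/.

/ɡ/ — word-initial; rule 1 does not apply here → [ɡ].
Rule 3 applies to /e/ (between /ɡ/ and /ɡ/: in an unstressed syllable) → [ə].
/ɡ/ (between /e/ and /u/) fails the environment for rule 1, so it stays [ɡ].
/u/ — between /ɡ/ and /l/; rule 3 does not apply here → [u].
/l/ (between /u/ and /l/): word-finally or immediately before a consonant, so rule 4 applies → [ɫ].
/l/ (between /l/ and /o/): rule 4 targets it, but not word-finally or immediately before a consonant → unchanged [l].
/o/ (word-final): in an unstressed syllable, so rule 3 applies → [ə].

[ɡəˈɡuɫlə]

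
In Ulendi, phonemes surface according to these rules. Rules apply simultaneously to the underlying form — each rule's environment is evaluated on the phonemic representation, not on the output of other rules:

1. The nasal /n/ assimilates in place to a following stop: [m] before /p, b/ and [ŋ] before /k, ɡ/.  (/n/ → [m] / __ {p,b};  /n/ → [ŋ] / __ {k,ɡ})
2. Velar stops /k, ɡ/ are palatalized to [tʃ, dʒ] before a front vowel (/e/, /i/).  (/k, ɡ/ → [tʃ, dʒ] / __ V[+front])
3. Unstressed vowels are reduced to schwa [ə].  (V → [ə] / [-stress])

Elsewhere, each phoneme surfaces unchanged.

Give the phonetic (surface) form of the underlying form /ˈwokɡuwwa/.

/w/ (word-initial): no rule targets it → [w].
/o/ — between /w/ and /k/; rule 3 does not apply here → [o].
/k/ — between /o/ and /ɡ/; rule 2 does not apply here → [k].
/ɡ/ (between /k/ and /u/) is in the target of rule 2 but the environment (before a front vowel) is not met → [ɡ].
/u/ (between /ɡ/ and /w/): in an unstressed syllable, so rule 3 applies → [ə].
/w/ stays [w].
/w/ — not in any rule's target class → [w].
/a/ (word-final) occurs in an unstressed syllable → [ə] by rule 3.

[ˈwokɡəwwə]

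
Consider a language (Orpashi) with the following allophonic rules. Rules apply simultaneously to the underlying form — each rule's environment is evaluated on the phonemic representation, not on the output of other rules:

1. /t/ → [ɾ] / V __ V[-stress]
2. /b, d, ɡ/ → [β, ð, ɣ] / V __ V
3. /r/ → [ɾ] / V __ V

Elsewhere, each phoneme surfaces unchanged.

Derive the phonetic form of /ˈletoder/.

[ˈleɾoðer]

/l/ — not in any rule's target class → [l].
/e/ (between /l/ and /t/): no rule targets it → [e].
/t/ meets the environment for rule 1 (between a vowel and a following unstressed vowel) → [ɾ].
/o/ (between /t/ and /d/) is unaffected → [o].
Rule 2 applies to /d/ (between /o/ and /e/: between two vowels) → [ð].
/e/ — not in any rule's target class → [e].
/r/ (word-final) is in the target of rule 3 but the environment (between two vowels) is not met → [r].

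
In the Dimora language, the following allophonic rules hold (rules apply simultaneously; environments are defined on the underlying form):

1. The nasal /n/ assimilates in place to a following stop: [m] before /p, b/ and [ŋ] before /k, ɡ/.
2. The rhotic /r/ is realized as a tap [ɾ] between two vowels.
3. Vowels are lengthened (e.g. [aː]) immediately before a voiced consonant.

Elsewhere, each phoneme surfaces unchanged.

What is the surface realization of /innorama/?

[iːnnoːɾaːma]

/i/ (word-initial) occurs before a voiced consonant → [iː] by rule 3.
/n/ (between /i/ and /n/) is in the target of rule 1 but the environment (before a labial or velar stop) is not met → [n].
/n/ — between /n/ and /o/; rule 1 does not apply here → [n].
/o/ meets the environment for rule 3 (before a voiced consonant) → [oː].
/r/ meets the environment for rule 2 (between two vowels) → [ɾ].
Rule 3 applies to /a/ (between /r/ and /m/: before a voiced consonant) → [aː].
/m/ stays [m].
/a/ — word-final; rule 3 does not apply here → [a].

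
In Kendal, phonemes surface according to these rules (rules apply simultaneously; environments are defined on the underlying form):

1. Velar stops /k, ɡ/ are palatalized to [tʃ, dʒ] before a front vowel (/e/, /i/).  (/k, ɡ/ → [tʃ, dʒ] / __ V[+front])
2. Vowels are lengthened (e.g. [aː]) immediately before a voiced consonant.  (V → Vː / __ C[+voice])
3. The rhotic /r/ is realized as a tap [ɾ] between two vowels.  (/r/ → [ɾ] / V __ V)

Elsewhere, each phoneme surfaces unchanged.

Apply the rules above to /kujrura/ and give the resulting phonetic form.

/k/ — word-initial; rule 1 does not apply here → [k].
/u/ — between /k/ and /j/, before a voiced consonant — surfaces as [uː] (rule 2).
/j/ stays [j].
/r/ (between /j/ and /u/) fails the environment for rule 3, so it stays [r].
/u/ meets the environment for rule 2 (before a voiced consonant) → [uː].
/r/ meets the environment for rule 3 (between two vowels) → [ɾ].
/a/ (word-final) is in the target of rule 2 but the environment (before a voiced consonant) is not met → [a].

[kuːjruːɾa]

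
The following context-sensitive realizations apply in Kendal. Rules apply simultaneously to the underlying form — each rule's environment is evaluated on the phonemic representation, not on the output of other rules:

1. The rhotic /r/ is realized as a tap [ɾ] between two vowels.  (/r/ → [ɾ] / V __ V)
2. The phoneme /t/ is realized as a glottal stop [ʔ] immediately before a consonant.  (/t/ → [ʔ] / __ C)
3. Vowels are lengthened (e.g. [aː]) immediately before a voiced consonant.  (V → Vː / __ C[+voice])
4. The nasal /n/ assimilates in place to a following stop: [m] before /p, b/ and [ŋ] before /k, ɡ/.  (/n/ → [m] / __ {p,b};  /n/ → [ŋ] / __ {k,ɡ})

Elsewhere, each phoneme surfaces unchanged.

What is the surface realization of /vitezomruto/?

[viteːzoːmruto]

/v/ stays [v].
/i/ — between /v/ and /t/; rule 3 does not apply here → [i].
/t/ (between /i/ and /e/) is in the target of rule 2 but the environment (immediately before a consonant) is not met → [t].
/e/ (between /t/ and /z/) occurs before a voiced consonant → [eː] by rule 3.
/z/ (between /e/ and /o/) is unaffected → [z].
/o/ (between /z/ and /m/) occurs before a voiced consonant → [oː] by rule 3.
/m/ stays [m].
/r/ — between /m/ and /u/; rule 1 does not apply here → [r].
/u/ (between /r/ and /t/): rule 3 targets it, but not before a voiced consonant → unchanged [u].
/t/ — between /u/ and /o/; rule 2 does not apply here → [t].
/o/ (word-final) fails the environment for rule 3, so it stays [o].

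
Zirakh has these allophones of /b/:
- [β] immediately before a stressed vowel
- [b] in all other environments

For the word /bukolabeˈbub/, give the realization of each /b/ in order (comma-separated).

[b], [b], [β], [b]

Occurrence 1 (position 1): no conditioning environment matches → elsewhere allophone [b].
Occurrence 2 (position 7): no conditioning environment matches → elsewhere allophone [b].
Occurrence 3 (position 9): immediately before a stressed vowel → [β].
Occurrence 4 (position 11): no conditioning environment matches → elsewhere allophone [b].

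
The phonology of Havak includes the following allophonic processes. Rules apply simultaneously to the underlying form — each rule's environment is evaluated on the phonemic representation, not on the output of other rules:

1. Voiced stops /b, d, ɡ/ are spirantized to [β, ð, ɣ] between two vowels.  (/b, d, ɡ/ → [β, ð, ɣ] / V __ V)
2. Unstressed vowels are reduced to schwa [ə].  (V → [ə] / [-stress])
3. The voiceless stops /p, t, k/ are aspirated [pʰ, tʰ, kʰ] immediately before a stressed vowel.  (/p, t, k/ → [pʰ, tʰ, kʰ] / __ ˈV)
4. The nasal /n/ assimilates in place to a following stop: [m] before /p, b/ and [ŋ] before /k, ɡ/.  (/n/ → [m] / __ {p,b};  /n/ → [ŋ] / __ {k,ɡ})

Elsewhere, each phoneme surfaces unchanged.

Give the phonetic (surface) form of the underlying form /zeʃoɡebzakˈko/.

[zəʃəɣəbzəkˈkʰo]

/z/ (word-initial) is unaffected → [z].
/e/ (between /z/ and /ʃ/): in an unstressed syllable, so rule 2 applies → [ə].
/ʃ/ (between /e/ and /o/): no rule targets it → [ʃ].
Rule 2 applies to /o/ (between /ʃ/ and /ɡ/: in an unstressed syllable) → [ə].
/ɡ/ meets the environment for rule 1 (between two vowels) → [ɣ].
/e/ — between /ɡ/ and /b/, in an unstressed syllable — surfaces as [ə] (rule 2).
/b/ (between /e/ and /z/) fails the environment for rule 1, so it stays [b].
/z/ — not in any rule's target class → [z].
/a/ — between /z/ and /k/, in an unstressed syllable — surfaces as [ə] (rule 2).
/k/ (between /a/ and /k/): rule 3 targets it, but not immediately before a stressed vowel → unchanged [k].
/k/ — between /k/ and /o/, immediately before a stressed vowel — surfaces as [kʰ] (rule 3).
/o/ — word-final; rule 2 does not apply here → [o].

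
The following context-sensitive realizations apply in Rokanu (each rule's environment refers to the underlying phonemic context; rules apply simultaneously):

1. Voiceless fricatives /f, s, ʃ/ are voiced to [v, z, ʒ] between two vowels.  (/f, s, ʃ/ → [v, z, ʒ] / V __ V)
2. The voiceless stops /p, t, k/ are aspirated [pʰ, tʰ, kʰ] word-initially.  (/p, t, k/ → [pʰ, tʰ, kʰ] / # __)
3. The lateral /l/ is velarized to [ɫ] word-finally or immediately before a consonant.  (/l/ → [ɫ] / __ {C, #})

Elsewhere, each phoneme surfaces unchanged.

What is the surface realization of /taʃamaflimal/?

/t/ meets the environment for rule 2 (word-initially) → [tʰ].
/a/ (between /t/ and /ʃ/) is unaffected → [a].
Rule 1 applies to /ʃ/ (between /a/ and /a/: between two vowels) → [ʒ].
/a/ stays [a].
/m/ — not in any rule's target class → [m].
/a/ stays [a].
/f/ (between /a/ and /l/): rule 1 targets it, but not between two vowels → unchanged [f].
/l/ — between /f/ and /i/; rule 3 does not apply here → [l].
/i/ (between /l/ and /m/) is unaffected → [i].
/m/ stays [m].
/a/ (between /m/ and /l/): no rule targets it → [a].
/l/ (word-final): word-finally or immediately before a consonant, so rule 3 applies → [ɫ].

[tʰaʒamaflimaɫ]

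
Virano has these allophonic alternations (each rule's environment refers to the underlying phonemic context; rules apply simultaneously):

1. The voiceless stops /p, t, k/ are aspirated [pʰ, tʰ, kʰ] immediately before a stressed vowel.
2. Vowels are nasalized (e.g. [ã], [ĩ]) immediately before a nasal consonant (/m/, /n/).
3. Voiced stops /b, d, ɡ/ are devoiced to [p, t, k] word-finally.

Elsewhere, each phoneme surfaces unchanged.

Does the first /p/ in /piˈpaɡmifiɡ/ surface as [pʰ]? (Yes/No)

No

/p/ — word-initial; rule 1 does not apply here → [p].
The actual realization is [p], not [pʰ].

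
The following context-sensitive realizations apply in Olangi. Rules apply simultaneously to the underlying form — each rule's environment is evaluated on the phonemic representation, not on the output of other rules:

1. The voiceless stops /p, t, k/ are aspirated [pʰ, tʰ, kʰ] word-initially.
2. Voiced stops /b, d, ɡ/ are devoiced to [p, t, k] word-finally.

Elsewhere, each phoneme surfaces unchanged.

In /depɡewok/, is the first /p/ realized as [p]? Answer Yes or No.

Yes

/p/ (between /e/ and /ɡ/) fails the environment for rule 1, so it stays [p].
The actual realization is [p], which matches [p].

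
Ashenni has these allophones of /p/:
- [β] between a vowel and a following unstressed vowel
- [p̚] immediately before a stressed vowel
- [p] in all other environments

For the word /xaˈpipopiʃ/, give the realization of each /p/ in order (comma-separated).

Occurrence 1 (position 3): immediately before a stressed vowel → [p̚].
Occurrence 2 (position 5): between a vowel and a following unstressed vowel → [β].
Occurrence 3 (position 7): between a vowel and a following unstressed vowel → [β].

[p̚], [β], [β]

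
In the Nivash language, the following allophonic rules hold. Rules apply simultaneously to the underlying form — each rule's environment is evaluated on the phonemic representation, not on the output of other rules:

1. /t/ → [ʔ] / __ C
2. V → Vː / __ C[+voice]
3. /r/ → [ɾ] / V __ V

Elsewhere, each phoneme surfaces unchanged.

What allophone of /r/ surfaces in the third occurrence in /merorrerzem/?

/r/ (between /r/ and /e/): rule 3 targets it, but not between two vowels → unchanged [r].

[r]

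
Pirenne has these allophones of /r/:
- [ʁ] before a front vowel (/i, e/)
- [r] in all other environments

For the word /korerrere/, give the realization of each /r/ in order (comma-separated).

Occurrence 1 (position 3): before a front vowel (/i, e/) → [ʁ].
Occurrence 2 (position 5): no conditioning environment matches → elsewhere allophone [r].
Occurrence 3 (position 6): before a front vowel (/i, e/) → [ʁ].
Occurrence 4 (position 8): before a front vowel (/i, e/) → [ʁ].

[ʁ], [r], [ʁ], [ʁ]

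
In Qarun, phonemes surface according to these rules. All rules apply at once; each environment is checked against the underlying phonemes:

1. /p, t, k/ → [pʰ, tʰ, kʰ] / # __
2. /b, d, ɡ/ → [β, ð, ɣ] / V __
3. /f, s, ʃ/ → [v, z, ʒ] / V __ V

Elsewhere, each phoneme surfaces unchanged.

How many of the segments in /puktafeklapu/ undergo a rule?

Segments that undergo a rule: /p/ → [pʰ] (rule 1); /f/ → [v] (rule 3).
All other segments surface unchanged.

2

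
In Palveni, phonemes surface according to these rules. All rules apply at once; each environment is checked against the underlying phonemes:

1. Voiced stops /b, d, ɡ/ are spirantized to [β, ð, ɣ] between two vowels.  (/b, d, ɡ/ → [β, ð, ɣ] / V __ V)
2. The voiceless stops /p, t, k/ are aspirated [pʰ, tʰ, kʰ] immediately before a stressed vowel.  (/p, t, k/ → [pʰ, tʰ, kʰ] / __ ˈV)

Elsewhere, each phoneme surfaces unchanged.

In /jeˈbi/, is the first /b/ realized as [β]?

/b/ (between /e/ and /i/): between two vowels, so rule 1 applies → [β].
The actual realization is [β], which matches [β].

Yes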